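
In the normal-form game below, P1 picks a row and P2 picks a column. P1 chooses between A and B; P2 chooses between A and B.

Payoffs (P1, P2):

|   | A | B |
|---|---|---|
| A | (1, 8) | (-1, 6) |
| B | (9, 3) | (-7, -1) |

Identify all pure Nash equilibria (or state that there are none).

(A, A): P1 prefers B (9 > 1) — not an equilibrium.
(A, B): P2 prefers A (8 > 6) — not an equilibrium.
(B, A): P1 gets 9 ≥ 1 from A, and P2 gets 3 ≥ -1 from B — Nash equilibrium.
(B, B): P1 prefers A (-1 > -7); P2 prefers A (3 > -1) — not an equilibrium.

(B, A)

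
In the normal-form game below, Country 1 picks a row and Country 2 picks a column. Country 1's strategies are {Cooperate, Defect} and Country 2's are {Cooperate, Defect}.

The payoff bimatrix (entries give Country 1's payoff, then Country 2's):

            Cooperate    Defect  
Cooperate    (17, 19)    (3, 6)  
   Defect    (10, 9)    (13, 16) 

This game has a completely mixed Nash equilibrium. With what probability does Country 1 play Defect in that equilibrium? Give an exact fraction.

Let r be the probability that Country 1 plays Cooperate. In a completely mixed equilibrium, Country 2 must be indifferent between Cooperate and Defect.
Country 2's expected payoff from Cooperate is 19r + 9(1−r); from Defect it is 6r + 16(1−r).
Setting these equal: 10r + 9 = −10r + 16, so r = 7/20.
Therefore Country 1 plays Defect with probability 1 − 7/20 = 13/20.

13/20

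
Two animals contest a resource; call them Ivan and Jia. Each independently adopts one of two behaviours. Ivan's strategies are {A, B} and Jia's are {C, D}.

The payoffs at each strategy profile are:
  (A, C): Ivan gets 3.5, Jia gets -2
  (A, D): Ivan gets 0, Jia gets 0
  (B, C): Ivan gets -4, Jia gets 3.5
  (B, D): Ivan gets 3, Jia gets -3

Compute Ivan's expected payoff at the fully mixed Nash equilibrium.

First find q, the probability Jia plays C, from Ivan's indifference between A and B: 3.5q = −4q + 3(1−q), giving q = 2/7.
Since Ivan is indifferent in equilibrium, Ivan's expected payoff equals the payoff from either row against (2/7, 5/7). Using A: 3.5(2/7) = 1.

1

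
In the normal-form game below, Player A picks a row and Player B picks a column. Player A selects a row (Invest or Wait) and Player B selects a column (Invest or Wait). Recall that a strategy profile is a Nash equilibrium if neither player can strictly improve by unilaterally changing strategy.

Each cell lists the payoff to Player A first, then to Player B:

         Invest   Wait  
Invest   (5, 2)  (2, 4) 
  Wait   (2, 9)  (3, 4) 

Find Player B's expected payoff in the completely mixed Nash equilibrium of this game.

First find p, the probability Player A plays Invest, from Player B's indifference between Invest and Wait: 2p + 9(1−p) = 4p + 4(1−p), giving p = 5/7.
Since Player B is indifferent in equilibrium, Player B's expected payoff equals the payoff from either column against (5/7, 2/7). Using Invest: 2(5/7) + 9(2/7) = 4.

4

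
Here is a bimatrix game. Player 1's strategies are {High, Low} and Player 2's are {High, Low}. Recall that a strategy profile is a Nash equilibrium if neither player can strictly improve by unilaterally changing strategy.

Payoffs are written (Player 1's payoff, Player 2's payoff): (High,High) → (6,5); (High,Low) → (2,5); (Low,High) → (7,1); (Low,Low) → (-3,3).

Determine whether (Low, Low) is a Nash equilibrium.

No

At (Low, Low), Player 1 earns -3; switching to High would give 2, so Player 1 would deviate.
Player 2 earns 3; switching to High would give 1, so Player 2 has no profitable deviation.
Since at least one player can profitably deviate, this is not a Nash equilibrium.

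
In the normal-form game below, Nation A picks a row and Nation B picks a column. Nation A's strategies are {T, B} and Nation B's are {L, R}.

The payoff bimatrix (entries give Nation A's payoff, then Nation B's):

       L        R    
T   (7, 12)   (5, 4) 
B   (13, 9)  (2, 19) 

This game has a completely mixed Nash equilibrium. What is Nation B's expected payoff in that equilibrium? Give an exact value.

First find p, the probability Nation A plays T, from Nation B's indifference between L and R: 12p + 9(1−p) = 4p + 19(1−p), giving p = 5/9.
Since Nation B is indifferent in equilibrium, Nation B's expected payoff equals the payoff from either column against (5/9, 4/9). Using L: 12(5/9) + 9(4/9) = 32/3.

32/3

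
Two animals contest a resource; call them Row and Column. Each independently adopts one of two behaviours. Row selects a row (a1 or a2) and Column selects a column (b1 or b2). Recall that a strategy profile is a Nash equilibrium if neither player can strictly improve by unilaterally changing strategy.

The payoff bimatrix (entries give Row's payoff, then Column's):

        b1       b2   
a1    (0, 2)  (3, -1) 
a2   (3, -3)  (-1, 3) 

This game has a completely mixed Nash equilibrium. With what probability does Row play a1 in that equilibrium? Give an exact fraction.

2/3

Let r be the probability that Row plays a1. In a completely mixed equilibrium, Column must be indifferent between b1 and b2.
Column's expected payoff from b1 is 2r − 3(1−r); from b2 it is −r + 3(1−r).
Setting these equal: 5r − 3 = −4r + 3, so r = 2/3.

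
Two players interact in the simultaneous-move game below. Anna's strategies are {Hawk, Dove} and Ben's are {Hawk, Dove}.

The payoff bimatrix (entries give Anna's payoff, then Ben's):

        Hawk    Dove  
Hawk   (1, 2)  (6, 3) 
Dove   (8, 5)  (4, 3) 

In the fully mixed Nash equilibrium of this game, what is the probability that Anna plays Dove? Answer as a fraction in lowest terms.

Let x be the probability that Anna plays Hawk. In a completely mixed equilibrium, Ben must be indifferent between Hawk and Dove.
Ben's expected payoff from Hawk is 2x + 5(1−x); from Dove it is 3x + 3(1−x).
Setting these equal: −3x + 5 = 3, so x = 2/3.
Therefore Anna plays Dove with probability 1 − 2/3 = 1/3.

1/3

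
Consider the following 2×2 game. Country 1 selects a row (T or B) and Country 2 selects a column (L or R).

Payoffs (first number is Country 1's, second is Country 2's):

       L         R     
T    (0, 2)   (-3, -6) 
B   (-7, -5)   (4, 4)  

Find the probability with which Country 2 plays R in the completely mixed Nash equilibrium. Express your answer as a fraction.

1/2

Let q be the probability that Country 2 plays L. In a completely mixed equilibrium, Country 1 must be indifferent between T and B.
Country 1's expected payoff from T is −3(1−q); from B it is −7q + 4(1−q).
Setting these equal: 3q − 3 = −11q + 4, so q = 1/2.
Therefore Country 2 plays R with probability 1 − 1/2 = 1/2.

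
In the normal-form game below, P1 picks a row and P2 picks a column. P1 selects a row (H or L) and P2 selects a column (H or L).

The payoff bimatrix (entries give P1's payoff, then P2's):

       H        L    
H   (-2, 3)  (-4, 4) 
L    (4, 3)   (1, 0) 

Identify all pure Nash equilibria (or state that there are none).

(H, H): P1 prefers L (4 > -2); P2 prefers L (4 > 3) — not an equilibrium.
(H, L): P1 prefers L (1 > -4) — not an equilibrium.
(L, H): P1 gets 4 ≥ -2 from H, and P2 gets 3 ≥ 0 from L — Nash equilibrium.
(L, L): P2 prefers H (3 > 0) — not an equilibrium.

(L, H)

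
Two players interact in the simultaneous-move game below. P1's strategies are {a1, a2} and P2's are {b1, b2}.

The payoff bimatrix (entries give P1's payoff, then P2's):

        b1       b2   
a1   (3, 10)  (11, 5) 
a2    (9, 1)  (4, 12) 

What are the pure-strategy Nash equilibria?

none

(a1, b1): P1 prefers a2 (9 > 3) — not an equilibrium.
(a1, b2): P2 prefers b1 (10 > 5) — not an equilibrium.
(a2, b1): P2 prefers b2 (12 > 1) — not an equilibrium.
(a2, b2): P1 prefers a1 (11 > 4) — not an equilibrium.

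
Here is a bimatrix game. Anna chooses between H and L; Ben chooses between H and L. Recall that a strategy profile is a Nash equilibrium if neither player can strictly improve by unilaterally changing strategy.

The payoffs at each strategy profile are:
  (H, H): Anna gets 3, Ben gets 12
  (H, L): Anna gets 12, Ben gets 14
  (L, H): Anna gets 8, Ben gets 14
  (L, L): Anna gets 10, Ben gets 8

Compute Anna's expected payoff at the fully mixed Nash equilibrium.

First find q, the probability Ben plays H, from Anna's indifference between H and L: 3q + 12(1−q) = 8q + 10(1−q), giving q = 2/7.
Since Anna is indifferent in equilibrium, Anna's expected payoff equals the payoff from either row against (2/7, 5/7). Using H: 3(2/7) + 12(5/7) = 66/7.

66/7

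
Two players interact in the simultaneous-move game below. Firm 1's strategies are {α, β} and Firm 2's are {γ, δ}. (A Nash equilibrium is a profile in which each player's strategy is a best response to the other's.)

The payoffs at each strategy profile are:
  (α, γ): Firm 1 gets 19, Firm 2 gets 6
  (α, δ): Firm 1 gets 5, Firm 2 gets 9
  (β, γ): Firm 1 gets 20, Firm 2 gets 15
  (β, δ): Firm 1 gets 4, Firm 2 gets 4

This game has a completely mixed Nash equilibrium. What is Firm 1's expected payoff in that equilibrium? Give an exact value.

12

First find q, the probability Firm 2 plays γ, from Firm 1's indifference between α and β: 19q + 5(1−q) = 20q + 4(1−q), giving q = 1/2.
Since Firm 1 is indifferent in equilibrium, Firm 1's expected payoff equals the payoff from either row against (1/2, 1/2). Using α: 19(1/2) + 5(1/2) = 12.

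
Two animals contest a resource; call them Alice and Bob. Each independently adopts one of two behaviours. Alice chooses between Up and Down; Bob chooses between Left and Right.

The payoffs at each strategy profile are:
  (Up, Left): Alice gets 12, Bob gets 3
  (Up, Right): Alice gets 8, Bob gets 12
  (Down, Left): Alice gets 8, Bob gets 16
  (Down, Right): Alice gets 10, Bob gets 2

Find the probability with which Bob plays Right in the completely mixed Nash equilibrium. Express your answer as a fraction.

Let y be the probability that Bob plays Left. In a completely mixed equilibrium, Alice must be indifferent between Up and Down.
Alice's expected payoff from Up is 12y + 8(1−y); from Down it is 8y + 10(1−y).
Setting these equal: 4y + 8 = −2y + 10, so y = 1/3.
Therefore Bob plays Right with probability 1 − 1/3 = 2/3.

2/3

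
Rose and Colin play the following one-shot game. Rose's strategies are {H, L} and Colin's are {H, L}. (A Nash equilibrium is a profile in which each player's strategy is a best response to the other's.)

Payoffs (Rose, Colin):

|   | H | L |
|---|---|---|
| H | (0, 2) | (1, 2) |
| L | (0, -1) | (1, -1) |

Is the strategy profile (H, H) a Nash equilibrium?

At (H, H), Rose earns 0; switching to L would give 0, so Rose has no profitable deviation.
Colin earns 2; switching to L would give 2, so Colin has no profitable deviation.
Neither player can gain by a unilateral deviation, so this profile is a Nash equilibrium.

Yes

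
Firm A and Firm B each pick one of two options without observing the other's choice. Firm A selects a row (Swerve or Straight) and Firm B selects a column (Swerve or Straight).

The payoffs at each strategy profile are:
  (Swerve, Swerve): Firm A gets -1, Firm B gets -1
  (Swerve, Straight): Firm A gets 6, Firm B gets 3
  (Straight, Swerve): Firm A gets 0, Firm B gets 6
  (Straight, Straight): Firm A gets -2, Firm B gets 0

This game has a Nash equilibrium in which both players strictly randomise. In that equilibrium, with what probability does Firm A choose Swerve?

Let p be the probability that Firm A plays Swerve. In a completely mixed equilibrium, Firm B must be indifferent between Swerve and Straight.
Firm B's expected payoff from Swerve is −p + 6(1−p); from Straight it is 3p.
Setting these equal: −7p + 6 = 3p, so p = 3/5.

3/5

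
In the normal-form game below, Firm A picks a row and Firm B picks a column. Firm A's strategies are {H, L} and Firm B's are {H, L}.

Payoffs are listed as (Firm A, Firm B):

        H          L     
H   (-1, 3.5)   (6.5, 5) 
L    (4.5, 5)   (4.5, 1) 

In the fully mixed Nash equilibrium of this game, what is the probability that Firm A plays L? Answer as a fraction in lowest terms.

3/11

Let p be the probability that Firm A plays H. In a completely mixed equilibrium, Firm B must be indifferent between H and L.
Firm B's expected payoff from H is 3.5p + 5(1−p); from L it is 5p + (1−p).
Setting these equal: −1.5p + 5 = 4p + 1, so p = 8/11.
Therefore Firm A plays L with probability 1 − 8/11 = 3/11.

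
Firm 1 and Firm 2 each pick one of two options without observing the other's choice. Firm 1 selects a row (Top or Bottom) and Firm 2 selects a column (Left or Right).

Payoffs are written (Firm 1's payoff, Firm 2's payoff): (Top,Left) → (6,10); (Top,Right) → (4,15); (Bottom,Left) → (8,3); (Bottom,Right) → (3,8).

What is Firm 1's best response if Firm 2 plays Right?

Against Right, Firm 1 earns 4 from Top and 3 from Bottom.
So Top is the best response.

Top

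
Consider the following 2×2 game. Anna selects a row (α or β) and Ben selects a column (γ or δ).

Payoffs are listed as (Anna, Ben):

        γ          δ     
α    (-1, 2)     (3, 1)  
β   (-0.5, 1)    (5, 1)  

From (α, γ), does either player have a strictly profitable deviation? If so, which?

Anna at (α, γ) earns -1; deviating to β yields -0.5 — a strict improvement.
Ben earns 2; deviating to δ yields 1 — not better.
Only Anna has a strictly profitable deviation.

Anna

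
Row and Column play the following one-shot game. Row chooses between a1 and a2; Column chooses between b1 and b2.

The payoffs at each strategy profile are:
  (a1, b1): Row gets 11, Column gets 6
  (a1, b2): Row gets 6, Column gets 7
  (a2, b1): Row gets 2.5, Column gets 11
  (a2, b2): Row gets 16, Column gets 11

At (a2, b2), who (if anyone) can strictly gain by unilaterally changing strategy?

Neither

Row at (a2, b2) earns 16; deviating to a1 yields 6 — not better.
Column earns 11; deviating to b1 yields 11 — not better.
Neither player can strictly improve; the profile is a Nash equilibrium.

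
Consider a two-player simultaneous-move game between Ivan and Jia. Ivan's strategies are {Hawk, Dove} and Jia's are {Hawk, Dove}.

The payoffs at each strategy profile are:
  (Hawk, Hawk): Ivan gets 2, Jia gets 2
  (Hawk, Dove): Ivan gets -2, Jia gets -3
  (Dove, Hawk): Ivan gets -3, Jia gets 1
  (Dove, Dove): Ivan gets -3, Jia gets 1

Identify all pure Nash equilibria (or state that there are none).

(Hawk, Hawk)

(Hawk, Hawk): Ivan gets 2 ≥ -3 from Dove, and Jia gets 2 ≥ -3 from Dove — Nash equilibrium.
(Hawk, Dove): Jia prefers Hawk (2 > -3) — not an equilibrium.
(Dove, Hawk): Ivan prefers Hawk (2 > -3) — not an equilibrium.
(Dove, Dove): Ivan prefers Hawk (-2 > -3) — not an equilibrium.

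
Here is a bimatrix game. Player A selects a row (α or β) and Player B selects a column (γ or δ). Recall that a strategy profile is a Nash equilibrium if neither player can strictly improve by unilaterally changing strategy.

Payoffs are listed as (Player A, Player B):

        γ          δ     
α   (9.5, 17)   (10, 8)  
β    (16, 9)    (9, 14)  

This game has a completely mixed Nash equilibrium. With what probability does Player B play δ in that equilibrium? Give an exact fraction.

13/15

Let c be the probability that Player B plays γ. In a completely mixed equilibrium, Player A must be indifferent between α and β.
Player A's expected payoff from α is 9.5c + 10(1−c); from β it is 16c + 9(1−c).
Setting these equal: −0.5c + 10 = 7c + 9, so c = 2/15.
Therefore Player B plays δ with probability 1 − 2/15 = 13/15.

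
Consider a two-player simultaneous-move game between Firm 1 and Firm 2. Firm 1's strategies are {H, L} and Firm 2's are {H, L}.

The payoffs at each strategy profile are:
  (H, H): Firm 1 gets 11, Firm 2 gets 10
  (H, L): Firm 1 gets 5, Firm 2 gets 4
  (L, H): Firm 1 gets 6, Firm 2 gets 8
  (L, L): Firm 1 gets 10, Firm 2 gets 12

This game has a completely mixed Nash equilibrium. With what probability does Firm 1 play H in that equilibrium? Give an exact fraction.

Let x be the probability that Firm 1 plays H. In a completely mixed equilibrium, Firm 2 must be indifferent between H and L.
Firm 2's expected payoff from H is 10x + 8(1−x); from L it is 4x + 12(1−x).
Setting these equal: 2x + 8 = −8x + 12, so x = 2/5.

2/5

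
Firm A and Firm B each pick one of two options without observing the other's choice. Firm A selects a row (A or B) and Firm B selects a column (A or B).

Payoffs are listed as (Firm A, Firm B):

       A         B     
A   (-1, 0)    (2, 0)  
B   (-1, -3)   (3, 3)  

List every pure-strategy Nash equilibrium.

(A, A): Firm A gets -1 ≥ -1 from B, and Firm B gets 0 ≥ 0 from B — Nash equilibrium.
(A, B): Firm A prefers B (3 > 2) — not an equilibrium.
(B, A): Firm B prefers B (3 > -3) — not an equilibrium.
(B, B): Firm A gets 3 ≥ 2 from A, and Firm B gets 3 ≥ -3 from A — Nash equilibrium.

(A, A) and (B, B)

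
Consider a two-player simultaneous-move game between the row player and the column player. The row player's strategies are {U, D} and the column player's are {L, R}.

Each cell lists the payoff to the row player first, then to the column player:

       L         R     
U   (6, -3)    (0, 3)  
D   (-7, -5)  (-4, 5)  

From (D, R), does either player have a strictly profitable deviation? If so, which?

The row player

The row player at (D, R) earns -4; deviating to U yields 0 — a strict improvement.
The column player earns 5; deviating to L yields -5 — not better.
Only the row player has a strictly profitable deviation.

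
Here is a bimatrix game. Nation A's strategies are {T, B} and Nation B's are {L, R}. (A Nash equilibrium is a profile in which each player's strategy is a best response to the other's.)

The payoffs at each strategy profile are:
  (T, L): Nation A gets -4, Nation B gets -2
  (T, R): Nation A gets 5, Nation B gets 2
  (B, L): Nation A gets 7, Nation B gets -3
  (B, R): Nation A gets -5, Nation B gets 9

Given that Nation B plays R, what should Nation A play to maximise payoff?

Against R, Nation A earns 5 from T and -5 from B.
So T is the best response.

T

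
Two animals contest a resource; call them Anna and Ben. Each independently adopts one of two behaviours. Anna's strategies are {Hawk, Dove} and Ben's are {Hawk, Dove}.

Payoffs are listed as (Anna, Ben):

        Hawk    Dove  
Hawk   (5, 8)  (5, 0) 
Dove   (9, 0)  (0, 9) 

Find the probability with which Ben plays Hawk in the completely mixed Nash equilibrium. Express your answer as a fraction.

5/9

Let c be the probability that Ben plays Hawk. In a completely mixed equilibrium, Anna must be indifferent between Hawk and Dove.
Anna's expected payoff from Hawk is 5c + 5(1−c); from Dove it is 9c.
Setting these equal: 5 = 9c, so c = 5/9.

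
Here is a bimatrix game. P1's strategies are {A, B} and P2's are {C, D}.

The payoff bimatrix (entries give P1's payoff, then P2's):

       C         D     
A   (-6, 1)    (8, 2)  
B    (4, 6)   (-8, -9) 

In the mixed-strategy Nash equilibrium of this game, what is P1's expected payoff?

-8/13

First find q, the probability P2 plays C, from P1's indifference between A and B: −6q + 8(1−q) = 4q − 8(1−q), giving q = 8/13.
Since P1 is indifferent in equilibrium, P1's expected payoff equals the payoff from either row against (8/13, 5/13). Using A: −6(8/13) + 8(5/13) = -8/13.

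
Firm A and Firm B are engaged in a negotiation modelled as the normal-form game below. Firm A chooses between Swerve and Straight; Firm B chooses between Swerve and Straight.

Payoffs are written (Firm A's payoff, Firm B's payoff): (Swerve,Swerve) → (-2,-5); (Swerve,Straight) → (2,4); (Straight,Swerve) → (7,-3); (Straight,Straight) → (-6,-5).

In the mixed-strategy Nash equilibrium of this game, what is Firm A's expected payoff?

2/17

First find q, the probability Firm B plays Swerve, from Firm A's indifference between Swerve and Straight: −2q + 2(1−q) = 7q − 6(1−q), giving q = 8/17.
Since Firm A is indifferent in equilibrium, Firm A's expected payoff equals the payoff from either row against (8/17, 9/17). Using Swerve: −2(8/17) + 2(9/17) = 2/17.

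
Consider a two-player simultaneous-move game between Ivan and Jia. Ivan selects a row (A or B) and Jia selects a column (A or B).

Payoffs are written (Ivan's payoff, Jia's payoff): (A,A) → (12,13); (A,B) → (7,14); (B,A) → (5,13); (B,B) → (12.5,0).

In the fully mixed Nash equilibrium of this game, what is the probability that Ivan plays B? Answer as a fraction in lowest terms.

Let p be the probability that Ivan plays A. In a completely mixed equilibrium, Jia must be indifferent between A and B.
Jia's expected payoff from A is 13p + 13(1−p); from B it is 14p.
Setting these equal: 13 = 14p, so p = 13/14.
Therefore Ivan plays B with probability 1 − 13/14 = 1/14.

1/14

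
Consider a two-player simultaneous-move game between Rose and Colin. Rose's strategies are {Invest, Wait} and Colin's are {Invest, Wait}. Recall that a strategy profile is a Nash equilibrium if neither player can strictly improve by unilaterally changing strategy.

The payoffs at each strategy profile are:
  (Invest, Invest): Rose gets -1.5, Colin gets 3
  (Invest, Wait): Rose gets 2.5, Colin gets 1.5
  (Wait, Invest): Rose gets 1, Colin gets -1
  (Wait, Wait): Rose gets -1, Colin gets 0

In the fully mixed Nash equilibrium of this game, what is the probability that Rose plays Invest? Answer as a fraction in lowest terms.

2/5

Let p be the probability that Rose plays Invest. In a completely mixed equilibrium, Colin must be indifferent between Invest and Wait.
Colin's expected payoff from Invest is 3p − (1−p); from Wait it is 1.5p.
Setting these equal: 4p − 1 = 1.5p, so p = 2/5.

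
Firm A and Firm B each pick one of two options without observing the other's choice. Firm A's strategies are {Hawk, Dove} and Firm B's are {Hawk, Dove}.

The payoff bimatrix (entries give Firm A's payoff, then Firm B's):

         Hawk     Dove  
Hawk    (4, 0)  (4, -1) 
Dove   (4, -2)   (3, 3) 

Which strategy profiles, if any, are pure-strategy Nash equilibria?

(Hawk, Hawk): Firm A gets 4 ≥ 4 from Dove, and Firm B gets 0 ≥ -1 from Dove — Nash equilibrium.
(Hawk, Dove): Firm B prefers Hawk (0 > -1) — not an equilibrium.
(Dove, Hawk): Firm B prefers Dove (3 > -2) — not an equilibrium.
(Dove, Dove): Firm A prefers Hawk (4 > 3) — not an equilibrium.

(Hawk, Hawk)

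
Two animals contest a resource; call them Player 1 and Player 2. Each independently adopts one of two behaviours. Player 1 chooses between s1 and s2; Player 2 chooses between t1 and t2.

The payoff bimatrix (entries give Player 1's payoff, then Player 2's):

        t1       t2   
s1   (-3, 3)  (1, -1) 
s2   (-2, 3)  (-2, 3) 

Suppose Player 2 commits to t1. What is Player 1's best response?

s2

Against t1, Player 1 earns -3 from s1 and -2 from s2.
So s2 is the best response.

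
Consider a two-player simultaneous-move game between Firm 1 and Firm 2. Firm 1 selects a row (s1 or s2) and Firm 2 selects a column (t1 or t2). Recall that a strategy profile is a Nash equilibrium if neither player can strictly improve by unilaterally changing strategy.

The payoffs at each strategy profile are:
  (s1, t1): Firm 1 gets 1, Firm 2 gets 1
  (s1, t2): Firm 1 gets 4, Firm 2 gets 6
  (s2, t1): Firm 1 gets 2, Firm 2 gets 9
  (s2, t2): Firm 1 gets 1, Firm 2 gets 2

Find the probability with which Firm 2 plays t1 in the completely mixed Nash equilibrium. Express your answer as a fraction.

Let c be the probability that Firm 2 plays t1. In a completely mixed equilibrium, Firm 1 must be indifferent between s1 and s2.
Firm 1's expected payoff from s1 is c + 4(1−c); from s2 it is 2c + (1−c).
Setting these equal: −3c + 4 = c + 1, so c = 3/4.

3/4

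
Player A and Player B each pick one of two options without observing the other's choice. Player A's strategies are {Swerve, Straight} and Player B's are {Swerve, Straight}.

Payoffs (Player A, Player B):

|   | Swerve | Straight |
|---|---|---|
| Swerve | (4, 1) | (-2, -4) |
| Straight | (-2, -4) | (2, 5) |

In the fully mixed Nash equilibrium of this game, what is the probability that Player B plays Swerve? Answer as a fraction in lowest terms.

Let c be the probability that Player B plays Swerve. In a completely mixed equilibrium, Player A must be indifferent between Swerve and Straight.
Player A's expected payoff from Swerve is 4c − 2(1−c); from Straight it is −2c + 2(1−c).
Setting these equal: 6c − 2 = −4c + 2, so c = 2/5.

2/5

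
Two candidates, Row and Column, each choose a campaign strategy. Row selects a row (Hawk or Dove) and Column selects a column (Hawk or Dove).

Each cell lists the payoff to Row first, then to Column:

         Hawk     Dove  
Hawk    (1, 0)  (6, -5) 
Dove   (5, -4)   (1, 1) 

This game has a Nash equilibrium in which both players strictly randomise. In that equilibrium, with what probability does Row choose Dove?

Let p be the probability that Row plays Hawk. In a completely mixed equilibrium, Column must be indifferent between Hawk and Dove.
Column's expected payoff from Hawk is −4(1−p); from Dove it is −5p + (1−p).
Setting these equal: 4p − 4 = −6p + 1, so p = 1/2.
Therefore Row plays Dove with probability 1 − 1/2 = 1/2.

1/2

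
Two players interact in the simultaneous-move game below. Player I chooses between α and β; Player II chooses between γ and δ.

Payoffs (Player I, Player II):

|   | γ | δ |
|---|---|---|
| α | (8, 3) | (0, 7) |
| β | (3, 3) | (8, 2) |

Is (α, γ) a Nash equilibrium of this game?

No

At (α, γ), Player I earns 8; switching to β would give 3, so Player I has no profitable deviation.
Player II earns 3; switching to δ would give 7, so Player II would deviate.
Since at least one player can profitably deviate, this is not a Nash equilibrium.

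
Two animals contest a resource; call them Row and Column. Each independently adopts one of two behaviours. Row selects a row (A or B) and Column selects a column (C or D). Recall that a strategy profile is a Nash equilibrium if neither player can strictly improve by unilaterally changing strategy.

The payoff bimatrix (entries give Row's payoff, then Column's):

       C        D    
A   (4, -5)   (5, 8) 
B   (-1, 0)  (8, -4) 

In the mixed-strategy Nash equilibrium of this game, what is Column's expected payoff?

-20/17

First find x, the probability Row plays A, from Column's indifference between C and D: −5x = 8x − 4(1−x), giving x = 4/17.
Since Column is indifferent in equilibrium, Column's expected payoff equals the payoff from either column against (4/17, 13/17). Using C: −5(4/17) = -20/17.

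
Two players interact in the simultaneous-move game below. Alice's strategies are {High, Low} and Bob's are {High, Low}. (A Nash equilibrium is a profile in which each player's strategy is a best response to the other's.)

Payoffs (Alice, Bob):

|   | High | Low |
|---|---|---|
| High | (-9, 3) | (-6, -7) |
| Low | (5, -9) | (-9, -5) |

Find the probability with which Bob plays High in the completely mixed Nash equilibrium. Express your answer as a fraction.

3/17

Let q be the probability that Bob plays High. In a completely mixed equilibrium, Alice must be indifferent between High and Low.
Alice's expected payoff from High is −9q − 6(1−q); from Low it is 5q − 9(1−q).
Setting these equal: −3q − 6 = 14q − 9, so q = 3/17.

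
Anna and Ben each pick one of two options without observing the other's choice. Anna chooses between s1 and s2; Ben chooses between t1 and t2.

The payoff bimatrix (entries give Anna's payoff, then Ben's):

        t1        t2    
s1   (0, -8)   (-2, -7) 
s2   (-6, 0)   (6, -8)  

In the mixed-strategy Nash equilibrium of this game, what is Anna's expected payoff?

-6/7

First find y, the probability Ben plays t1, from Anna's indifference between s1 and s2: −2(1−y) = −6y + 6(1−y), giving y = 4/7.
Since Anna is indifferent in equilibrium, Anna's expected payoff equals the payoff from either row against (4/7, 3/7). Using s1: −2(3/7) = -6/7.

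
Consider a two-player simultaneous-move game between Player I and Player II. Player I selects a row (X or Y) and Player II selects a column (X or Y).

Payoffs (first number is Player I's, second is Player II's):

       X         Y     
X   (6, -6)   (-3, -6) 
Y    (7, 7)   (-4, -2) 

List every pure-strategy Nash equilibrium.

(X, X): Player I prefers Y (7 > 6) — not an equilibrium.
(X, Y): Player I gets -3 ≥ -4 from Y, and Player II gets -6 ≥ -6 from X — Nash equilibrium.
(Y, X): Player I gets 7 ≥ 6 from X, and Player II gets 7 ≥ -2 from Y — Nash equilibrium.
(Y, Y): Player I prefers X (-3 > -4); Player II prefers X (7 > -2) — not an equilibrium.

(X, Y) and (Y, X)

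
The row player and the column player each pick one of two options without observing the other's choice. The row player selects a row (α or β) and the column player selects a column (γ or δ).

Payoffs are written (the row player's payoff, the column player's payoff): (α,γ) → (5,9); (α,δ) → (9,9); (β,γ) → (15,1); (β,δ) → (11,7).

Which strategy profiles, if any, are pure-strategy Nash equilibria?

(β, δ)

(α, γ): the row player prefers β (15 > 5) — not an equilibrium.
(α, δ): the row player prefers β (11 > 9) — not an equilibrium.
(β, γ): the column player prefers δ (7 > 1) — not an equilibrium.
(β, δ): the row player gets 11 ≥ 9 from α, and the column player gets 7 ≥ 1 from γ — Nash equilibrium.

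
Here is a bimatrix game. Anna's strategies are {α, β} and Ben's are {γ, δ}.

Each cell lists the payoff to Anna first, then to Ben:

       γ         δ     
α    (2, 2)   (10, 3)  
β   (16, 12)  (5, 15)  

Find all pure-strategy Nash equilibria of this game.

(α, δ)

(α, γ): Anna prefers β (16 > 2); Ben prefers δ (3 > 2) — not an equilibrium.
(α, δ): Anna gets 10 ≥ 5 from β, and Ben gets 3 ≥ 2 from γ — Nash equilibrium.
(β, γ): Ben prefers δ (15 > 12) — not an equilibrium.
(β, δ): Anna prefers α (10 > 5) — not an equilibrium.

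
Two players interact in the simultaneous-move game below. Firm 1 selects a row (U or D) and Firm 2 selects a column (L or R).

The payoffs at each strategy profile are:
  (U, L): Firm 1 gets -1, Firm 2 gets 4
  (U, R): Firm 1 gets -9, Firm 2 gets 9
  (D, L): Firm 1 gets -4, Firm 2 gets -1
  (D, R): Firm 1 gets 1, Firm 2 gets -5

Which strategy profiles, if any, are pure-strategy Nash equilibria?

(U, L): Firm 2 prefers R (9 > 4) — not an equilibrium.
(U, R): Firm 1 prefers D (1 > -9) — not an equilibrium.
(D, L): Firm 1 prefers U (-1 > -4) — not an equilibrium.
(D, R): Firm 2 prefers L (-1 > -5) — not an equilibrium.

none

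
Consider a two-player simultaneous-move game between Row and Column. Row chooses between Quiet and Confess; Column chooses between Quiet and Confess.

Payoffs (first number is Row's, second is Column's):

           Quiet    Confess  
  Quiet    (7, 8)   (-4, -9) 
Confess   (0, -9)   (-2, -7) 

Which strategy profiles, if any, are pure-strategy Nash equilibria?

(Quiet, Quiet): Row gets 7 ≥ 0 from Confess, and Column gets 8 ≥ -9 from Confess — Nash equilibrium.
(Quiet, Confess): Row prefers Confess (-2 > -4); Column prefers Quiet (8 > -9) — not an equilibrium.
(Confess, Quiet): Row prefers Quiet (7 > 0); Column prefers Confess (-7 > -9) — not an equilibrium.
(Confess, Confess): Row gets -2 ≥ -4 from Quiet, and Column gets -7 ≥ -9 from Quiet — Nash equilibrium.

(Quiet, Quiet) and (Confess, Confess)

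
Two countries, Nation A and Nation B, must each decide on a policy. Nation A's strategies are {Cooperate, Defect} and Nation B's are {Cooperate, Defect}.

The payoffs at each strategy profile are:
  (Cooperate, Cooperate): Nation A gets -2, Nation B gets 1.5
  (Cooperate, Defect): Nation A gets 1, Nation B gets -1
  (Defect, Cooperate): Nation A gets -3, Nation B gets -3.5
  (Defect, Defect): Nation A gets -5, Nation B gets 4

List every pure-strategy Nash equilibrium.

(Cooperate, Cooperate): Nation A gets -2 ≥ -3 from Defect, and Nation B gets 1.5 ≥ -1 from Defect — Nash equilibrium.
(Cooperate, Defect): Nation B prefers Cooperate (1.5 > -1) — not an equilibrium.
(Defect, Cooperate): Nation A prefers Cooperate (-2 > -3); Nation B prefers Defect (4 > -3.5) — not an equilibrium.
(Defect, Defect): Nation A prefers Cooperate (1 > -5) — not an equilibrium.

(Cooperate, Cooperate)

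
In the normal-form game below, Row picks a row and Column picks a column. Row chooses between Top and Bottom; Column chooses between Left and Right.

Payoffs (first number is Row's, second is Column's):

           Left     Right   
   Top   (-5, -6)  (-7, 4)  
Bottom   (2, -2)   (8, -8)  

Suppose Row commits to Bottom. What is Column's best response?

Left

Against Bottom, Column earns -2 from Left and -8 from Right.
So Left is the best response.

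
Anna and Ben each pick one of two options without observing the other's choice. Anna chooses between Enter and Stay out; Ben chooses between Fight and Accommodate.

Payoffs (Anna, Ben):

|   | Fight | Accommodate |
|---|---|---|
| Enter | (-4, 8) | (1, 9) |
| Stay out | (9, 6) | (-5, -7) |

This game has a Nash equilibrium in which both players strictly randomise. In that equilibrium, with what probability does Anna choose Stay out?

Let x be the probability that Anna plays Enter. In a completely mixed equilibrium, Ben must be indifferent between Fight and Accommodate.
Ben's expected payoff from Fight is 8x + 6(1−x); from Accommodate it is 9x − 7(1−x).
Setting these equal: 2x + 6 = 16x − 7, so x = 13/14.
Therefore Anna plays Stay out with probability 1 − 13/14 = 1/14.

1/14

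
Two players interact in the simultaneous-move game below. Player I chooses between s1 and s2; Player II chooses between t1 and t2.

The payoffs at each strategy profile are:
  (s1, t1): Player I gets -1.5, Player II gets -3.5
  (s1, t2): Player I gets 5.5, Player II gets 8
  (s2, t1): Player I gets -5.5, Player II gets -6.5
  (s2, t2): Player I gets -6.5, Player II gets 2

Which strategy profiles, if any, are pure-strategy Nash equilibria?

(s1, t1): Player II prefers t2 (8 > -3.5) — not an equilibrium.
(s1, t2): Player I gets 5.5 ≥ -6.5 from s2, and Player II gets 8 ≥ -3.5 from t1 — Nash equilibrium.
(s2, t1): Player I prefers s1 (-1.5 > -5.5); Player II prefers t2 (2 > -6.5) — not an equilibrium.
(s2, t2): Player I prefers s1 (5.5 > -6.5) — not an equilibrium.

(s1, t2)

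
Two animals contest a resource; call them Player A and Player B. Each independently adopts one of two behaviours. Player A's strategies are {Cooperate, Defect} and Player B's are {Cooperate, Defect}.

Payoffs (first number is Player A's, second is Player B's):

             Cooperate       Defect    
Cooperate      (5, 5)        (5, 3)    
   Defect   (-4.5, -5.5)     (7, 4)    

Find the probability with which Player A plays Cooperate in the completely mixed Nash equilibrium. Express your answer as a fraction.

19/23

Let r be the probability that Player A plays Cooperate. In a completely mixed equilibrium, Player B must be indifferent between Cooperate and Defect.
Player B's expected payoff from Cooperate is 5r − 5.5(1−r); from Defect it is 3r + 4(1−r).
Setting these equal: 10.5r − 5.5 = −r + 4, so r = 19/23.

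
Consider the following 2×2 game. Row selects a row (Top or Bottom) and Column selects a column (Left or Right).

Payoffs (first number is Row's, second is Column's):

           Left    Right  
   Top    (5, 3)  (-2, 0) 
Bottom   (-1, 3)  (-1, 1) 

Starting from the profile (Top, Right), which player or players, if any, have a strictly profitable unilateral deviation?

Row at (Top, Right) earns -2; deviating to Bottom yields -1 — a strict improvement.
Column earns 0; deviating to Left yields 3 — a strict improvement.
Both Row and Column have strictly profitable deviations.

Both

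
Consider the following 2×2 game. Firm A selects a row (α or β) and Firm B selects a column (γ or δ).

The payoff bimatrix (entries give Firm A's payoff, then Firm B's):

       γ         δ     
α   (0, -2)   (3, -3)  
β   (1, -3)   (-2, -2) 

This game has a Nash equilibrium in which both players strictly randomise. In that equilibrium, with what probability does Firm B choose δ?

Let y be the probability that Firm B plays γ. In a completely mixed equilibrium, Firm A must be indifferent between α and β.
Firm A's expected payoff from α is 3(1−y); from β it is y − 2(1−y).
Setting these equal: −3y + 3 = 3y − 2, so y = 5/6.
Therefore Firm B plays δ with probability 1 − 5/6 = 1/6.

1/6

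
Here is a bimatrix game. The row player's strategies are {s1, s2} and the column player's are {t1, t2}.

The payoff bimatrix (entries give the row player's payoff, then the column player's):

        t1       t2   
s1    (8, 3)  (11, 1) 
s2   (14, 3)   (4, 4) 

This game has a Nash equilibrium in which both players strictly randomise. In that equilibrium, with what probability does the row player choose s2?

2/3

Let r be the probability that the row player plays s1. In a completely mixed equilibrium, the column player must be indifferent between t1 and t2.
The column player's expected payoff from t1 is 3r + 3(1−r); from t2 it is r + 4(1−r).
Setting these equal: 3 = −3r + 4, so r = 1/3.
Therefore the row player plays s2 with probability 1 − 1/3 = 2/3.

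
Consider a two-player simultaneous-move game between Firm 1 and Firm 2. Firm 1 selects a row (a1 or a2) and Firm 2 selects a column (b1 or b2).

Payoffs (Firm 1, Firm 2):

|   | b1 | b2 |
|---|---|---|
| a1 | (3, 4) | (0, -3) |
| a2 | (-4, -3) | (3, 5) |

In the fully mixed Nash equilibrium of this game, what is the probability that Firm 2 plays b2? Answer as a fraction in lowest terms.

Let y be the probability that Firm 2 plays b1. In a completely mixed equilibrium, Firm 1 must be indifferent between a1 and a2.
Firm 1's expected payoff from a1 is 3y; from a2 it is −4y + 3(1−y).
Setting these equal: 3y = −7y + 3, so y = 3/10.
Therefore Firm 2 plays b2 with probability 1 − 3/10 = 7/10.

7/10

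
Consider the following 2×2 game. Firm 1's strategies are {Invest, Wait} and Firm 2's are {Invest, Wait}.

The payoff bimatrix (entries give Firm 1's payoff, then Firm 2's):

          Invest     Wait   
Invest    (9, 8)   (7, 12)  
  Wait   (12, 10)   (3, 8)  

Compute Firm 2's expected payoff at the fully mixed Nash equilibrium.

28/3

First find p, the probability Firm 1 plays Invest, from Firm 2's indifference between Invest and Wait: 8p + 10(1−p) = 12p + 8(1−p), giving p = 1/3.
Since Firm 2 is indifferent in equilibrium, Firm 2's expected payoff equals the payoff from either column against (1/3, 2/3). Using Invest: 8(1/3) + 10(2/3) = 28/3.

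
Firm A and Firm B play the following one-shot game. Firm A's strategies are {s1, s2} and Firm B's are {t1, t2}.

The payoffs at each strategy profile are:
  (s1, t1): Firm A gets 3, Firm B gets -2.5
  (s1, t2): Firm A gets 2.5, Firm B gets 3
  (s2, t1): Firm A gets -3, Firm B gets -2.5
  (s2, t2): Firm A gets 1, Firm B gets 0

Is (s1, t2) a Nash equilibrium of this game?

Yes

At (s1, t2), Firm A earns 2.5; switching to s2 would give 1, so Firm A has no profitable deviation.
Firm B earns 3; switching to t1 would give -2.5, so Firm B has no profitable deviation.
Neither player can gain by a unilateral deviation, so this profile is a Nash equilibrium.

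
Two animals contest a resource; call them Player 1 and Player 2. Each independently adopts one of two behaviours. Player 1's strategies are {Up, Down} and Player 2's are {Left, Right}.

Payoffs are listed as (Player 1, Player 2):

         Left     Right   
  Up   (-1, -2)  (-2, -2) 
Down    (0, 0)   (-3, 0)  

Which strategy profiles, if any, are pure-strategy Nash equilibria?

(Up, Right) and (Down, Left)

(Up, Left): Player 1 prefers Down (0 > -1) — not an equilibrium.
(Up, Right): Player 1 gets -2 ≥ -3 from Down, and Player 2 gets -2 ≥ -2 from Left — Nash equilibrium.
(Down, Left): Player 1 gets 0 ≥ -1 from Up, and Player 2 gets 0 ≥ 0 from Right — Nash equilibrium.
(Down, Right): Player 1 prefers Up (-2 > -3) — not an equilibrium.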